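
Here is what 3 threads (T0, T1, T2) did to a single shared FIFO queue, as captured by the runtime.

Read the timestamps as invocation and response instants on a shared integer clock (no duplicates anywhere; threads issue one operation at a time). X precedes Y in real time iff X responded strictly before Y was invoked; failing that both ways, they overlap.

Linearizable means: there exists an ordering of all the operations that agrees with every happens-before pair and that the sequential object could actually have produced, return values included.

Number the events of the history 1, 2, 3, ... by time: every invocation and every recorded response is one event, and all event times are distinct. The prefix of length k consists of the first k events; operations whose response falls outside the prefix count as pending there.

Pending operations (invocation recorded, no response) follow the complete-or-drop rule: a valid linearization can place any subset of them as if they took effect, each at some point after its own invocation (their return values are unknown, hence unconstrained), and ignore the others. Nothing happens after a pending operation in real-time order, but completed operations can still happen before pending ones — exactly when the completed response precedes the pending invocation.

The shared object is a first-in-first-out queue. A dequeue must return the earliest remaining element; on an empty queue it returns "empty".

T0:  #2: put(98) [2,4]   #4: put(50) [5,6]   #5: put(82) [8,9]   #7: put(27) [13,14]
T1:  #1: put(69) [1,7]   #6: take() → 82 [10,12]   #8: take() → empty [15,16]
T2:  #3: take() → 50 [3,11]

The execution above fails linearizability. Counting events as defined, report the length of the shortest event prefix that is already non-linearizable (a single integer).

12

events 1..11 are linearizable, e.g. via #2, #4, #1, #5, #6, #3:
step 1: #2 put(98) — queue <98>
step 2: #4 put(50) — queue <98,50>
step 3: #1 put(69) — queue <98,50,69>
step 4: #5 put(82) — queue <98,50,69,82>
step 5: #6 take() (pending, included) — queue <50,69,82>
step 6: #3 take() → 50 — queue <69,82>
once event 12 joins (#6's response, time 12), exhaustive search finds no witness
e.g. #1, #2, #3, #4, #5, #6: illegal at step 3, since #3 take() → 50 cannot apply there
e.g. #1, #2, #4, #3, #5, #6: illegal at step 4, since #3 take() → 50 cannot apply there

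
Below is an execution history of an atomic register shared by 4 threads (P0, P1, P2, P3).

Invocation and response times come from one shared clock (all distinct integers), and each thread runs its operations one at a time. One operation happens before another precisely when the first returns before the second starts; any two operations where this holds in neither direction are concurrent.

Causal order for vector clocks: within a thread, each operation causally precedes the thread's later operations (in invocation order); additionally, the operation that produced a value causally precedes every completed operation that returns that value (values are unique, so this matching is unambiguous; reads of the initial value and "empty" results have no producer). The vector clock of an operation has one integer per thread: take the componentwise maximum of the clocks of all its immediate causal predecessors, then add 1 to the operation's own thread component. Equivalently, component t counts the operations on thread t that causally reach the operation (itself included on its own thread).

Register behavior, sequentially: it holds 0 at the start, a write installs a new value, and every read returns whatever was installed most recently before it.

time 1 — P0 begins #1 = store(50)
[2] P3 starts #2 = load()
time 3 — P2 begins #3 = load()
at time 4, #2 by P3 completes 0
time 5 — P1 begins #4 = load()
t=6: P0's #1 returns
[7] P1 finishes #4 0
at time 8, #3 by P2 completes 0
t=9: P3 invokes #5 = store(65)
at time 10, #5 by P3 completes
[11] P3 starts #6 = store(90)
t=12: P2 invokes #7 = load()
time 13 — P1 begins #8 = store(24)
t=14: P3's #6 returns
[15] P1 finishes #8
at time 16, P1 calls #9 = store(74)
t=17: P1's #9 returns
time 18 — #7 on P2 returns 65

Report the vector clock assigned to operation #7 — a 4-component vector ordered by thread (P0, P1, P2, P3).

(0, 0, 2, 2)

#2, invoked 2, has no incoming edges; only P3's bump applies → (0, 0, 0, 1)
#3, invoked 3, has no incoming edges; only P2's bump applies → (0, 0, 1, 0)
#4, invoked 5, has no incoming edges; only P1's bump applies → (0, 1, 0, 0)
#1, invoked 1, has no incoming edges; only P0's bump applies → (1, 0, 0, 0)
#5 (invocation 9): componentwise max over VC(#2)=(0, 0, 0, 1), +1 at P3, giving (0, 0, 0, 2)
#8 (invocation 13): componentwise max over VC(#4)=(0, 1, 0, 0), +1 at P1, giving (0, 2, 0, 0)
#6 (invocation 11): componentwise max over VC(#5)=(0, 0, 0, 2), +1 at P3, giving (0, 0, 0, 3)
#9 (invocation 16): componentwise max over VC(#8)=(0, 2, 0, 0), +1 at P1, giving (0, 3, 0, 0)
#7 (invocation 12): componentwise max over VC(#3)=(0, 0, 1, 0), VC(#5)=(0, 0, 0, 2), +1 at P2, giving (0, 0, 2, 2)
target: VC(#7) = (0, 0, 2, 2)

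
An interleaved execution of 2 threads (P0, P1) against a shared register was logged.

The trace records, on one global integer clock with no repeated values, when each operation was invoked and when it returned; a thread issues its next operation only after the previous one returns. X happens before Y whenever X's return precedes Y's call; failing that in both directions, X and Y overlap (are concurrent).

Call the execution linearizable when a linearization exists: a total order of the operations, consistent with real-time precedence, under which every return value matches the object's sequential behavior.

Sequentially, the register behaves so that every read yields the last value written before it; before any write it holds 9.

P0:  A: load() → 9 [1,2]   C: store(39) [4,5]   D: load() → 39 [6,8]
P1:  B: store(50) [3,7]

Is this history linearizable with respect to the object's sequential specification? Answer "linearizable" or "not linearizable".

linearizable

one valid linearization: A, B, C, D
1. A load() → 9, leaving value 9
2. B store(50), leaving value 50
3. C store(39), leaving value 39
4. D load() → 39, leaving value 39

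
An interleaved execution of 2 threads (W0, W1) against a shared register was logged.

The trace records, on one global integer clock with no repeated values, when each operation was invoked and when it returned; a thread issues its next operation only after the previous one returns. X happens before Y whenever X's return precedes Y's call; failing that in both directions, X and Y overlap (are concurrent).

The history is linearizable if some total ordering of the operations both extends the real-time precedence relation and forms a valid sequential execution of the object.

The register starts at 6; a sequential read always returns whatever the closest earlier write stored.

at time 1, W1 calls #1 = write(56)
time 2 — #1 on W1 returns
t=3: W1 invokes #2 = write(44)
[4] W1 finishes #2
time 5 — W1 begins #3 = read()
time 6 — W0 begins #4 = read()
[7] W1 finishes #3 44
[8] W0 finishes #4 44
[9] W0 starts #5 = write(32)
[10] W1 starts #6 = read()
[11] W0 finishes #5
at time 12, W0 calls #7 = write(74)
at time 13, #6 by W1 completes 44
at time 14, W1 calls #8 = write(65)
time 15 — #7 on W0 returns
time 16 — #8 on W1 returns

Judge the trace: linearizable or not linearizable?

linearizable

witness order: #1, #2, #3, #4, #6, #5, #7, #8
1. #1 write(56), leaving value 56
2. #2 write(44), leaving value 44
3. #3 read() → 44, leaving value 44
4. #4 read() → 44, leaving value 44
5. #6 read() → 44, leaving value 44
6. #5 write(32), leaving value 32
7. #7 write(74), leaving value 74
8. #8 write(65), leaving value 65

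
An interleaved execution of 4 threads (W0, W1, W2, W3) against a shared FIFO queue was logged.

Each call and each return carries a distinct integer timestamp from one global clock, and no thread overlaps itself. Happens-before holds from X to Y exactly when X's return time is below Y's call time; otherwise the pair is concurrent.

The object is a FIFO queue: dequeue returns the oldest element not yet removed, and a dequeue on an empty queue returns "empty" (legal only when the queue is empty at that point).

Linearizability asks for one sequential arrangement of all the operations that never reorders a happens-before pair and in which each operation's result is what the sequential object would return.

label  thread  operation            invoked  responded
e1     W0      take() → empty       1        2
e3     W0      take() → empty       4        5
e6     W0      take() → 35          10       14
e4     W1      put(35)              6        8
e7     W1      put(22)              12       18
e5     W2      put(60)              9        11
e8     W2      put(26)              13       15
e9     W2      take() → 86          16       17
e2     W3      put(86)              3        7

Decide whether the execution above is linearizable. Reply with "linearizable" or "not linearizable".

linearizable

a witness: e1, e3, e4, e2, e5, e6, e7, e8, e9
step 1: e1 take() → empty — queue <>
step 2: e3 take() → empty — queue <>
step 3: e4 put(35) — queue <35>
step 4: e2 put(86) — queue <35,86>
step 5: e5 put(60) — queue <35,86,60>
step 6: e6 take() → 35 — queue <86,60>
step 7: e7 put(22) — queue <86,60,22>
step 8: e8 put(26) — queue <86,60,22,26>
step 9: e9 take() → 86 — queue <60,22,26>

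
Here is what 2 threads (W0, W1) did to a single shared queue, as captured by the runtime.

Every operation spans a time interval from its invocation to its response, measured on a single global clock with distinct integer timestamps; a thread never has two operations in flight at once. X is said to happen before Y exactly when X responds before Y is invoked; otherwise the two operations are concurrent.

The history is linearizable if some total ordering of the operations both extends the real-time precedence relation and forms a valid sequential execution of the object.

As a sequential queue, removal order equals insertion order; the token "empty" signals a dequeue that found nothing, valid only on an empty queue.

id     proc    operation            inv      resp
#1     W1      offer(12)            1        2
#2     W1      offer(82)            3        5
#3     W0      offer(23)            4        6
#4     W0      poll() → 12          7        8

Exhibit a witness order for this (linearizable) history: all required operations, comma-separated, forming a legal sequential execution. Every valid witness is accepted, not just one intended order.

#1, #2, #3, #4

after step 1 (#1 offer(12)): queue <12>
after step 2 (#2 offer(82)): queue <12,82>
after step 3 (#3 offer(23)): queue <12,82,23>
after step 4 (#4 poll() → 12): queue <82,23>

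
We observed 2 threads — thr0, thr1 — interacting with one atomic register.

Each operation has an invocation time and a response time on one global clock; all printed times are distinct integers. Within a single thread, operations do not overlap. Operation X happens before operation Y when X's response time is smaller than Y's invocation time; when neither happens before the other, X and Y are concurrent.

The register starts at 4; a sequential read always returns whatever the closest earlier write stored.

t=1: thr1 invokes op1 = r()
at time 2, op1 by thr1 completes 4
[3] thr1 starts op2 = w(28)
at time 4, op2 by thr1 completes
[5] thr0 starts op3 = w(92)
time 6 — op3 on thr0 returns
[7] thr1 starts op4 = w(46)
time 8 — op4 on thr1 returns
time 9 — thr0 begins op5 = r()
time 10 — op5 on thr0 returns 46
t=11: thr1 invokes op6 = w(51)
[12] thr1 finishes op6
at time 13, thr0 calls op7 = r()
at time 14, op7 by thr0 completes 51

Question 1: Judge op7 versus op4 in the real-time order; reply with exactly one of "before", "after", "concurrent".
op7 spans [13,14], op4 spans [7,8]
resp(op4)=8 < inv(op7)=13

after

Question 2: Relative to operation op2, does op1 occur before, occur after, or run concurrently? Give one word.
op1 spans [1,2], op2 spans [3,4]
resp(op1)=2 < inv(op2)=3

before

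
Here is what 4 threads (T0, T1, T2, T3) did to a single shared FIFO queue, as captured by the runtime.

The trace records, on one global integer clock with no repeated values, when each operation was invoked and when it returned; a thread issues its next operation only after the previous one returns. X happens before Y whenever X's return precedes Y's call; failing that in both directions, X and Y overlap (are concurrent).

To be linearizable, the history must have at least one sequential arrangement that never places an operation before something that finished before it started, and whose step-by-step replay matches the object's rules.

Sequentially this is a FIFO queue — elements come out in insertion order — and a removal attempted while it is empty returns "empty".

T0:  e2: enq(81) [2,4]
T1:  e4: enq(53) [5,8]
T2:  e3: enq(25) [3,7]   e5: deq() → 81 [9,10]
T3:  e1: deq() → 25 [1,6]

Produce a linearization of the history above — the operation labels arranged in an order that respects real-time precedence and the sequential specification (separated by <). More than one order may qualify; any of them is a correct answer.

1. e3 enq(25), leaving queue <25>
2. e1 deq() → 25, leaving queue <>
3. e2 enq(81), leaving queue <81>
4. e4 enq(53), leaving queue <81,53>
5. e5 deq() → 81, leaving queue <53>

e3 < e1 < e2 < e4 < e5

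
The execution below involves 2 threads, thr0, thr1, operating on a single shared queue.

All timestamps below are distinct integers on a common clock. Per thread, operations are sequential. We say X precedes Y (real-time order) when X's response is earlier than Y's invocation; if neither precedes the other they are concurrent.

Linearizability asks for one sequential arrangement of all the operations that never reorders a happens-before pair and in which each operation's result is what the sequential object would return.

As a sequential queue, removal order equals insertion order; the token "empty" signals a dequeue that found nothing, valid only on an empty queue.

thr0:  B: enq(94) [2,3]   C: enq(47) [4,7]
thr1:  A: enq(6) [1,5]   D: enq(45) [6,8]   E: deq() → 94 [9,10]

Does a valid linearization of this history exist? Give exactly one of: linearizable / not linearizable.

linearizable

witness order: B, A, C, D, E
1. B enq(94), leaving queue <94>
2. A enq(6), leaving queue <94,6>
3. C enq(47), leaving queue <94,6,47>
4. D enq(45), leaving queue <94,6,47,45>
5. E deq() → 94, leaving queue <6,47,45>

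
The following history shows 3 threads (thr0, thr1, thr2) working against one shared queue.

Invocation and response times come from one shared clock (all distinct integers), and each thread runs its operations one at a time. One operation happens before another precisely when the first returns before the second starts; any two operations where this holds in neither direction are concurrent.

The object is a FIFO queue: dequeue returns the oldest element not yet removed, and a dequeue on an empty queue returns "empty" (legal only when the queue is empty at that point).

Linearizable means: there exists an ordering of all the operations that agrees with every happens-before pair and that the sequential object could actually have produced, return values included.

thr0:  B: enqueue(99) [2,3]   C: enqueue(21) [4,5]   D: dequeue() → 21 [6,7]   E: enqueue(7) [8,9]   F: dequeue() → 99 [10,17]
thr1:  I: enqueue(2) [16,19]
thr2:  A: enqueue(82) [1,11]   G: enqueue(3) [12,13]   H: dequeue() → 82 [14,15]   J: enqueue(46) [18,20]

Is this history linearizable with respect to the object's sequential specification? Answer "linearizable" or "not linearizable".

not linearizable

cut after 6 events: linearizable; cut after 7 events (D responds, time 7): not linearizable
exhaustive check: the 3 completed queue ops admit one real-time order; illegal
include/drop combinations of the 1 pending operation (A) were all tried; none helps
sample order B, C, D (pending dropped) stalls at step 3 — D dequeue() → 21 has no legal effect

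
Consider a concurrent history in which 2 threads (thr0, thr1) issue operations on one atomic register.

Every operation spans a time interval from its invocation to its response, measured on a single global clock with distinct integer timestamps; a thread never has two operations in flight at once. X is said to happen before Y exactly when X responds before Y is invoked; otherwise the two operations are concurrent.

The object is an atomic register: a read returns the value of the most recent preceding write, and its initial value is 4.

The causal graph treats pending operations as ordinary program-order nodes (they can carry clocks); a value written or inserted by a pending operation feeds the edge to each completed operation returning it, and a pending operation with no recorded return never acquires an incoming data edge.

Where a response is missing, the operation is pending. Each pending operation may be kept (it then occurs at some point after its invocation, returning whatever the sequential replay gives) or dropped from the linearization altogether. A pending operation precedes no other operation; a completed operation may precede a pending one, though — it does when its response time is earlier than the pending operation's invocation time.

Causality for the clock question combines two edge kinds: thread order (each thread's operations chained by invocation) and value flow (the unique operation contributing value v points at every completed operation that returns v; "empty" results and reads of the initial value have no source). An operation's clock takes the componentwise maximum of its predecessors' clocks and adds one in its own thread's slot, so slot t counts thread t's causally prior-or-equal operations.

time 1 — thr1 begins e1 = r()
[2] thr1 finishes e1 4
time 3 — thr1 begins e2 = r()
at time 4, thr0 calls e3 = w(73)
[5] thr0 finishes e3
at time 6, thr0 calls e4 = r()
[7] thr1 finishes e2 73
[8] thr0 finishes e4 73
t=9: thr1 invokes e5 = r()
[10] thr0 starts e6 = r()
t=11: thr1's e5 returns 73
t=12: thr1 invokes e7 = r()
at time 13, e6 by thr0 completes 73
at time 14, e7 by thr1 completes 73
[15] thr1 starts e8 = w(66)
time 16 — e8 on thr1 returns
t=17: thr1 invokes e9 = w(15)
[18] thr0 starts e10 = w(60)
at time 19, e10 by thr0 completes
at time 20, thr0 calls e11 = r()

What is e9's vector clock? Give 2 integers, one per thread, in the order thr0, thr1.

invoked at 1, e1 has no predecessors; its own thr1 bump gives (0, 1)
invoked at 4, e3 has no predecessors; its own thr0 bump gives (1, 0)
e4 (invocation 6): componentwise max over VC(e3)=(1, 0), +1 at thr0, giving (2, 0)
e2 (invocation 3): componentwise max over VC(e1)=(0, 1), VC(e3)=(1, 0), +1 at thr1, giving (1, 2)
e6 (invocation 10): componentwise max over VC(e3)=(1, 0), VC(e4)=(2, 0), +1 at thr0, giving (3, 0)
e5 (invocation 9): componentwise max over VC(e2)=(1, 2), VC(e3)=(1, 0), +1 at thr1, giving (1, 3)
e10 (invocation 18): componentwise max over VC(e6)=(3, 0), +1 at thr0, giving (4, 0)
e7 (invocation 12): componentwise max over VC(e3)=(1, 0), VC(e5)=(1, 3), +1 at thr1, giving (1, 4)
e11 (invocation 20): componentwise max over VC(e10)=(4, 0), +1 at thr0, giving (5, 0)
e8 (invocation 15): componentwise max over VC(e7)=(1, 4), +1 at thr1, giving (1, 5)
e9 (invocation 17): componentwise max over VC(e8)=(1, 5), +1 at thr1, giving (1, 6)
target: VC(e9) = (1, 6)

(1, 6)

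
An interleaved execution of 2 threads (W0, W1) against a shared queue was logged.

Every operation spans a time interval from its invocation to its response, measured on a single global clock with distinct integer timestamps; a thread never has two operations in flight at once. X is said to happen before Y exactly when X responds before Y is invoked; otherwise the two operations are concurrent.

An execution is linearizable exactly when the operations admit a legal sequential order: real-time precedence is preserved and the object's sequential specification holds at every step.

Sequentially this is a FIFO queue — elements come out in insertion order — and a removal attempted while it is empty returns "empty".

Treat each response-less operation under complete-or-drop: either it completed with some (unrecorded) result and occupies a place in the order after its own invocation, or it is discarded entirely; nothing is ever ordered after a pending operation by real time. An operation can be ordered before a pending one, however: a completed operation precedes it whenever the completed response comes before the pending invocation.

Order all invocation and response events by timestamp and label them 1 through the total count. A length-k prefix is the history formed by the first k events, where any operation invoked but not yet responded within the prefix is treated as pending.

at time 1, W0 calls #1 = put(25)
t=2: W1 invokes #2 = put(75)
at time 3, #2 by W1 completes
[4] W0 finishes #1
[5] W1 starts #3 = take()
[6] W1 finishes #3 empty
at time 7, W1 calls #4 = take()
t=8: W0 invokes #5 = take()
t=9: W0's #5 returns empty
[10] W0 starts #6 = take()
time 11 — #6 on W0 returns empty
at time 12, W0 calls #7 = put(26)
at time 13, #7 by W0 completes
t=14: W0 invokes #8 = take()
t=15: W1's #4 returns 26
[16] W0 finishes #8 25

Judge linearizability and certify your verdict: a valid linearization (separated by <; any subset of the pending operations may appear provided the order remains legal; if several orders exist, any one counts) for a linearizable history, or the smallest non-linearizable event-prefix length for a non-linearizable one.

already the first 6 events (up to #3's response at time 6) admit no linearization; the first 5 still do
2 orders of the 3 completed queue ops respect real time; none is legal
for example #1, #2, #3 fails at step 3: #3 take() → empty is not legal there
for example #2, #1, #3 fails at step 3: #3 take() → empty is not legal there

not linearizable — minimal violating prefix: 6 events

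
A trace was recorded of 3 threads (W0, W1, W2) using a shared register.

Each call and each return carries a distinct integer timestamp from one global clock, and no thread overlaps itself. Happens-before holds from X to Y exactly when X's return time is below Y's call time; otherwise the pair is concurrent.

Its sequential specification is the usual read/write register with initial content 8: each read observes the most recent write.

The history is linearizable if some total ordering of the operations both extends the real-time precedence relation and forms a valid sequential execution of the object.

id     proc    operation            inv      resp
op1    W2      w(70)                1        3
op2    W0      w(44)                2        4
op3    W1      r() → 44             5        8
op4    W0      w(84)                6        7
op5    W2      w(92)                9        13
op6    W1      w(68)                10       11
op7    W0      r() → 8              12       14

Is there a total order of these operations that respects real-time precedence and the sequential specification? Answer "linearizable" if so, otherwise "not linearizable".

not linearizable

already the first 14 events (up to op7's response at time 14) admit no linearization; the first 13 still do
the 7 completed operations admit 12 real-time orders; each fails the register replay
take op1, op2, op3, op4, op5, op6, op7: step 7 already fails, because op7 r() → 8 cannot occur there
take op1, op2, op3, op4, op6, op5, op7: step 7 already fails, because op7 r() → 8 cannot occur there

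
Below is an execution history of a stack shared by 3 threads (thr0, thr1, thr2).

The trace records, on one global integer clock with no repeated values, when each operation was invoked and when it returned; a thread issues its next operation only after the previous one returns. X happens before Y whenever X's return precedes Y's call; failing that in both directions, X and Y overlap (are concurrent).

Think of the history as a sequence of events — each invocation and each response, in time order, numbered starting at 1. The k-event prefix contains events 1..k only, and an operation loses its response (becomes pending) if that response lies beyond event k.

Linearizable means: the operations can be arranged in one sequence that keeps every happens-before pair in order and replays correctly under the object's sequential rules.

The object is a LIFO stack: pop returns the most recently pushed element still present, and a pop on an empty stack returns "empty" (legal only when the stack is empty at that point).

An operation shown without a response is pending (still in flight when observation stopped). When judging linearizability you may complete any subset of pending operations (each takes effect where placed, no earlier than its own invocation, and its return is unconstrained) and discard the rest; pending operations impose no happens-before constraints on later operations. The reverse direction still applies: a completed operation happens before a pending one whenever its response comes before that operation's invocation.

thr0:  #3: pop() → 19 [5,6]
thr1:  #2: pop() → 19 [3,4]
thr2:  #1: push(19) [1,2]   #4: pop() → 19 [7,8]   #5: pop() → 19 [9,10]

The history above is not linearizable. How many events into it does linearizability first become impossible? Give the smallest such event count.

events 1..5 are linearizable; a witness order is #1, #2:
1. #1 push(19), leaving stack <19>
2. #2 pop() → 19, leaving stack <>
include event 6 — #3 responding at 6 — and every candidate order breaks
e.g. #1, #2, #3: illegal at step 3, since #3 pop() → 19 cannot apply there

6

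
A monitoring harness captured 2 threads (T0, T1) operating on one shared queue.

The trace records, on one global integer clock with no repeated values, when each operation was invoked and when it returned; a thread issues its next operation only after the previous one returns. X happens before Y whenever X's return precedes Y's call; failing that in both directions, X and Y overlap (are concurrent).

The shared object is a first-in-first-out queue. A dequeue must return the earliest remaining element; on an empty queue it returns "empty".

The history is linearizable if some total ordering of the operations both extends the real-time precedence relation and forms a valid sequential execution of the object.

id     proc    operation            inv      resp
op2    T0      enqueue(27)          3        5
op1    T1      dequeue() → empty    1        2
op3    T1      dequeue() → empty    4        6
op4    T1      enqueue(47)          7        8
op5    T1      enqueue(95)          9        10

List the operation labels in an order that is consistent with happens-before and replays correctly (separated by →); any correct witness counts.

op1 → op3 → op2 → op4 → op5

step 1: op1 dequeue() → empty — queue <>
step 2: op3 dequeue() → empty — queue <>
step 3: op2 enqueue(27) — queue <27>
step 4: op4 enqueue(47) — queue <27,47>
step 5: op5 enqueue(95) — queue <27,47,95>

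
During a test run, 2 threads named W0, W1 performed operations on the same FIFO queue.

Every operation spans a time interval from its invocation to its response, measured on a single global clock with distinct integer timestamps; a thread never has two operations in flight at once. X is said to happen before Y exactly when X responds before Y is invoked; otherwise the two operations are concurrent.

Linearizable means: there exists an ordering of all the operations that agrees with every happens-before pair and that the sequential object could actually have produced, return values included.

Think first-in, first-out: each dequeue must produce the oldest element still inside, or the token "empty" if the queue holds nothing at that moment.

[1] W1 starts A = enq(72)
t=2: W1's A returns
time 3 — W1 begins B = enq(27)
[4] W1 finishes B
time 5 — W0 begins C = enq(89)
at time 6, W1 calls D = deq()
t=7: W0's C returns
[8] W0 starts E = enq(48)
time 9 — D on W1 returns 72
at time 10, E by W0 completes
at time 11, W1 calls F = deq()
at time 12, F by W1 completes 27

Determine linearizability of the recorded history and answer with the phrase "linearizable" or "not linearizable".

linearizable

witness order: A, B, C, D, E, F
1. A enq(72), leaving queue <72>
2. B enq(27), leaving queue <72,27>
3. C enq(89), leaving queue <72,27,89>
4. D deq() → 72, leaving queue <27,89>
5. E enq(48), leaving queue <27,89,48>
6. F deq() → 27, leaving queue <89,48>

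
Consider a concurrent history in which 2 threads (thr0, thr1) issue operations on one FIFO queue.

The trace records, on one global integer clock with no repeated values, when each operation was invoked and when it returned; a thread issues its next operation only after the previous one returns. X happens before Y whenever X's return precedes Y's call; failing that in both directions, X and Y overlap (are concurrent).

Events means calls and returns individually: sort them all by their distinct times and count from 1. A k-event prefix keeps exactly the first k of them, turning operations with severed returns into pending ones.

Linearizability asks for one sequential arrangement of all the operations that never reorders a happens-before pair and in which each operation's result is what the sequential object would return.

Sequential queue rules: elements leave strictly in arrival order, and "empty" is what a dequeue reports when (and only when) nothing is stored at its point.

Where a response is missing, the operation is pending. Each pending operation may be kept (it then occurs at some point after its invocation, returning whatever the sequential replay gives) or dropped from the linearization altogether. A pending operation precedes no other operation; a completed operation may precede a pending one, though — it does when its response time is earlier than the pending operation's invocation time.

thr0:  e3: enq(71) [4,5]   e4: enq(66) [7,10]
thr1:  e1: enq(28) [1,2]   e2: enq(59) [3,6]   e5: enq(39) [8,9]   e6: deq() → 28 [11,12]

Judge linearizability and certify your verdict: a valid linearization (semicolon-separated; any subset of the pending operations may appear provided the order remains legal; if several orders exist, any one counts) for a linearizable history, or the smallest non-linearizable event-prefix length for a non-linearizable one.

1. e1 enq(28), leaving queue <28>
2. e2 enq(59), leaving queue <28,59>
3. e3 enq(71), leaving queue <28,59,71>
4. e4 enq(66), leaving queue <28,59,71,66>
5. e5 enq(39), leaving queue <28,59,71,66,39>
6. e6 deq() → 28, leaving queue <59,71,66,39>

linearizable — witness: e1; e2; e3; e4; e5; e6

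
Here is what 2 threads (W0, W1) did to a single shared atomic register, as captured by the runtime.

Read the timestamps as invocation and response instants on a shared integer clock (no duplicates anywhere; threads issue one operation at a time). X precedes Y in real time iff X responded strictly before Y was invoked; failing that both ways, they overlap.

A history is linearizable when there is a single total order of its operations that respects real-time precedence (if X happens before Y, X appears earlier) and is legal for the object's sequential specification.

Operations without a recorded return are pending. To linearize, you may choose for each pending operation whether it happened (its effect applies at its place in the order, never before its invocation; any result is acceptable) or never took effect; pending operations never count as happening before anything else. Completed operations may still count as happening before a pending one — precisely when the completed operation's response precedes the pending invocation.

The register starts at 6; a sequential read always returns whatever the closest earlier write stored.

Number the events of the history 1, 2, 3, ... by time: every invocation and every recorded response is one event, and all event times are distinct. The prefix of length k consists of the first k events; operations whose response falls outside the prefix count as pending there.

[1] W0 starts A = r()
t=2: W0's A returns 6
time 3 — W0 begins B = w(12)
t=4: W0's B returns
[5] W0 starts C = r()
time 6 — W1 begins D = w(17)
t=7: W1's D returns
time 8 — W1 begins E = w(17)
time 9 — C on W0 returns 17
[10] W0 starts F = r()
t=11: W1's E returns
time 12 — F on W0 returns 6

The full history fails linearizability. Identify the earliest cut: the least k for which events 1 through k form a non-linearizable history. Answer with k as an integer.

12

one valid order for events 1..11 is A, B, D, C, E:
after step 1 (A r() → 6): value 6
after step 2 (B w(12)): value 12
after step 3 (D w(17)): value 17
after step 4 (C r() → 17): value 17
after step 5 (E w(17)): value 17
include event 12 — F responding at 12 — and every candidate order breaks
one such order, A, B, C, D, E, F, breaks at step 3 where C r() → 17 is illegal
one such order, A, B, C, D, F, E, breaks at step 3 where C r() → 17 is illegal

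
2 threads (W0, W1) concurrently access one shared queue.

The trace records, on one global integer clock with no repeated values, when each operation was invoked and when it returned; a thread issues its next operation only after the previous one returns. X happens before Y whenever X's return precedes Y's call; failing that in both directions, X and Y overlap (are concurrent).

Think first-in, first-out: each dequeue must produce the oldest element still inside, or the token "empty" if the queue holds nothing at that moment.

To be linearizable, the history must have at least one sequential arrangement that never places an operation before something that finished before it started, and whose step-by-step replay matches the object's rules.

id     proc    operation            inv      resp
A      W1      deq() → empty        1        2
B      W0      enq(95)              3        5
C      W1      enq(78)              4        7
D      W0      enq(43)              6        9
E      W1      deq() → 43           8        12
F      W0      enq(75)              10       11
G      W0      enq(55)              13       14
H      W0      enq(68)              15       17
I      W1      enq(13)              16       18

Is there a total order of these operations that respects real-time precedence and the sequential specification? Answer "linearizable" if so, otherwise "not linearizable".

through event 11 a valid linearization exists; event 12 (E responding at time 12) ends that
6 completed operations, 8 real-time-consistent orders — every queue replay fails
sample order A, B, C, D, E, F stalls at step 5 — E deq() → 43 has no legal effect
sample order A, B, C, D, F, E stalls at step 6 — E deq() → 43 has no legal effect

not linearizable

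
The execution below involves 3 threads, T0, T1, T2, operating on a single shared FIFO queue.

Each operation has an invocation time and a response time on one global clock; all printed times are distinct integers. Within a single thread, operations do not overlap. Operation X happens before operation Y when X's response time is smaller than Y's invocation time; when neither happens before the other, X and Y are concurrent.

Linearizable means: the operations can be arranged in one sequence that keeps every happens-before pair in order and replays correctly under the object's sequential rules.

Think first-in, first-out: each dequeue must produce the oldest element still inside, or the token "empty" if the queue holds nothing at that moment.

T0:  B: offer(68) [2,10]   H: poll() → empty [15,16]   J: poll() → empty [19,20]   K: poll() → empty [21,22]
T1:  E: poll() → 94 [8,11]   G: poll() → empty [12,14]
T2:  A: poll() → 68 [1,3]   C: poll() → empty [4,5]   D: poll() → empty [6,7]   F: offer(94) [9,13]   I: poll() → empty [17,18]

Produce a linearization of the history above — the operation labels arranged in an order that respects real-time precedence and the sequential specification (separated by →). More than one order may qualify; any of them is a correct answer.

B → A → C → D → F → E → G → H → I → J → K

1. B offer(68), leaving queue <68>
2. A poll() → 68, leaving queue <>
3. C poll() → empty, leaving queue <>
4. D poll() → empty, leaving queue <>
5. F offer(94), leaving queue <94>
6. E poll() → 94, leaving queue <>
7. G poll() → empty, leaving queue <>
8. H poll() → empty, leaving queue <>
9. I poll() → empty, leaving queue <>
10. J poll() → empty, leaving queue <>
11. K poll() → empty, leaving queue <>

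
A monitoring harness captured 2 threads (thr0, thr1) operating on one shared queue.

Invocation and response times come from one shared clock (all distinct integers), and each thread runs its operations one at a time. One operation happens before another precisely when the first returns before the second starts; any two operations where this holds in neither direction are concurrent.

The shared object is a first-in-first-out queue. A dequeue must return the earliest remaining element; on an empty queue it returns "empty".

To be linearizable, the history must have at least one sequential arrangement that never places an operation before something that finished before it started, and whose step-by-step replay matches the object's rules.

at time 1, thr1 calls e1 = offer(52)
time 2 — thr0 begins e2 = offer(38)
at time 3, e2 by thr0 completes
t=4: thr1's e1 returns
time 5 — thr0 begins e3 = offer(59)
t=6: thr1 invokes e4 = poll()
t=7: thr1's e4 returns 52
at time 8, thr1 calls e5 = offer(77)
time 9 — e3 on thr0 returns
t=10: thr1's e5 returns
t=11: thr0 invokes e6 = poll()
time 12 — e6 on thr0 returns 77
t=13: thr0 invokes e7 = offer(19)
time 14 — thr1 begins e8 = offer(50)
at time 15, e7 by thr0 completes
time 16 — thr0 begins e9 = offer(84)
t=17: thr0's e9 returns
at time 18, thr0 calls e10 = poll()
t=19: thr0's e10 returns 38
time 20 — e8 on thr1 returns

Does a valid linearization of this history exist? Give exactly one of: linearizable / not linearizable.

not linearizable

events 1..11 are fine; event 12 — the response of e6 at time 12 — makes the prefix non-linearizable
checked exhaustively: 6 real-time-consistent orders of 6 completed operations, zero legal queue replays
e.g. e1, e2, e3, e4, e5, e6: illegal at step 6, since e6 poll() → 77 cannot apply there
e.g. e1, e2, e4, e3, e5, e6: illegal at step 6, since e6 poll() → 77 cannot apply there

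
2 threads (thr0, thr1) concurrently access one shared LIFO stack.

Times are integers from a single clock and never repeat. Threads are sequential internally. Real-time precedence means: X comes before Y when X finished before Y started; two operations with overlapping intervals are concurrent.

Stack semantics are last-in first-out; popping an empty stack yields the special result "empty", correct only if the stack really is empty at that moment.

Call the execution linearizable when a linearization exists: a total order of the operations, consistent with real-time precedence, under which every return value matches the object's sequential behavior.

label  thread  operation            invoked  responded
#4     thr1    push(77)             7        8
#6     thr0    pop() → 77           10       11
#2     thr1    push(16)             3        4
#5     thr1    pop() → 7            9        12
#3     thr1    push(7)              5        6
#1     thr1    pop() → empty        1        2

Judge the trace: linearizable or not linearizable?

one valid linearization: #1, #2, #3, #4, #6, #5
1. #1 pop() → empty, leaving stack <>
2. #2 push(16), leaving stack <16>
3. #3 push(7), leaving stack <16,7>
4. #4 push(77), leaving stack <16,7,77>
5. #6 pop() → 77, leaving stack <16,7>
6. #5 pop() → 7, leaving stack <16>

linearizable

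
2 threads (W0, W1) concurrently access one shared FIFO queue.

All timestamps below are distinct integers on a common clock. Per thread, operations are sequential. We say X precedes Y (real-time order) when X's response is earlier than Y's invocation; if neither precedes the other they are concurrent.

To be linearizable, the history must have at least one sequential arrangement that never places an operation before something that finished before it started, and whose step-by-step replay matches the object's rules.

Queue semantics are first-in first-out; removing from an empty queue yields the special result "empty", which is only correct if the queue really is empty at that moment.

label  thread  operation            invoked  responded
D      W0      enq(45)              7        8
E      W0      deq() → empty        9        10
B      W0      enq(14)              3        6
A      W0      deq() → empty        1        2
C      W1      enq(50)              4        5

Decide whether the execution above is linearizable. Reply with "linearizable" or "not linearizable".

not linearizable

already the first 10 events (up to E's response at time 10) admit no linearization; the first 9 still do
real-time-consistent orders of the 5 completed operations: 2 — all fail the FIFO queue replay
for example A, B, C, D, E fails at step 5: E deq() → empty is not legal there
for example A, C, B, D, E fails at step 5: E deq() → empty is not legal there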